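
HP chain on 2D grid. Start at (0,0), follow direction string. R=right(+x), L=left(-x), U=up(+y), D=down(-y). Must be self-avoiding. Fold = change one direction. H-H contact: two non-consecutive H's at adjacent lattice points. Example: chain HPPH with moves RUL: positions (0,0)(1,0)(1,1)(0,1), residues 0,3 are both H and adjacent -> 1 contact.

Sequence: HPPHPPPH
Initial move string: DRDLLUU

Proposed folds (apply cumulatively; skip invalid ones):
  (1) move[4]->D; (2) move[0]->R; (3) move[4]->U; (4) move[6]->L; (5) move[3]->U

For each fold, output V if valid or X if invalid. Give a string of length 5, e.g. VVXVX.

Initial: DRDLLUU -> [(0, 0), (0, -1), (1, -1), (1, -2), (0, -2), (-1, -2), (-1, -1), (-1, 0)]
Fold 1: move[4]->D => DRDLDUU INVALID (collision), skipped
Fold 2: move[0]->R => RRDLLUU INVALID (collision), skipped
Fold 3: move[4]->U => DRDLUUU INVALID (collision), skipped
Fold 4: move[6]->L => DRDLLUL VALID
Fold 5: move[3]->U => DRDULUL INVALID (collision), skipped

Answer: XXXVX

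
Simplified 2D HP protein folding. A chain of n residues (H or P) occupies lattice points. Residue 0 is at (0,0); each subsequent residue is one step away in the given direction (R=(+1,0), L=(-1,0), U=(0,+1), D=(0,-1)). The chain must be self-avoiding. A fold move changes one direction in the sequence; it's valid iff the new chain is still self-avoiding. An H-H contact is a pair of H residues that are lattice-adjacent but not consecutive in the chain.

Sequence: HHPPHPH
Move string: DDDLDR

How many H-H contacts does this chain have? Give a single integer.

Answer: 0

Derivation:
Positions: [(0, 0), (0, -1), (0, -2), (0, -3), (-1, -3), (-1, -4), (0, -4)]
No H-H contacts found.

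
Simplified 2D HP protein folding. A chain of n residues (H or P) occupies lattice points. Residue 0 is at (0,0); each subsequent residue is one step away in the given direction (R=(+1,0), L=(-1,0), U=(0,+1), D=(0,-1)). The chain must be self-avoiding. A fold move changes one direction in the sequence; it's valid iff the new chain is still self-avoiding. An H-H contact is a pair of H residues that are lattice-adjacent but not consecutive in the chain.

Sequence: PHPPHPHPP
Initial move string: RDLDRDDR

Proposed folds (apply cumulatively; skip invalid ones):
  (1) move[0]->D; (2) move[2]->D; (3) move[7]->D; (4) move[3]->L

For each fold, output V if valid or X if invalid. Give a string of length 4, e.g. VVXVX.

Initial: RDLDRDDR -> [(0, 0), (1, 0), (1, -1), (0, -1), (0, -2), (1, -2), (1, -3), (1, -4), (2, -4)]
Fold 1: move[0]->D => DDLDRDDR VALID
Fold 2: move[2]->D => DDDDRDDR VALID
Fold 3: move[7]->D => DDDDRDDD VALID
Fold 4: move[3]->L => DDDLRDDD INVALID (collision), skipped

Answer: VVVX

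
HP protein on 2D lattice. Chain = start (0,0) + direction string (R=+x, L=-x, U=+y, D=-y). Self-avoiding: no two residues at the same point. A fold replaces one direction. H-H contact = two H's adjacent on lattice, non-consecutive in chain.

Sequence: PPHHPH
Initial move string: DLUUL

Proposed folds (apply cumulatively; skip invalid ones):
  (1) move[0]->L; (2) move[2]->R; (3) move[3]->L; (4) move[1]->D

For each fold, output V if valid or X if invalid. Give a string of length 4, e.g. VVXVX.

Initial: DLUUL -> [(0, 0), (0, -1), (-1, -1), (-1, 0), (-1, 1), (-2, 1)]
Fold 1: move[0]->L => LLUUL VALID
Fold 2: move[2]->R => LLRUL INVALID (collision), skipped
Fold 3: move[3]->L => LLULL VALID
Fold 4: move[1]->D => LDULL INVALID (collision), skipped

Answer: VXVX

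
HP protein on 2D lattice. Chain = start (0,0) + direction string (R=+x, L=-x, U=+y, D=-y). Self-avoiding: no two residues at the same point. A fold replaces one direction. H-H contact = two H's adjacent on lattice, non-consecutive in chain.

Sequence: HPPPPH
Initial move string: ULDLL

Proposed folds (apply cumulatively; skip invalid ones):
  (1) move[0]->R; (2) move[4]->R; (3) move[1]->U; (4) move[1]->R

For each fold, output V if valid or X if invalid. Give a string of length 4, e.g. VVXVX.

Answer: XXXX

Derivation:
Initial: ULDLL -> [(0, 0), (0, 1), (-1, 1), (-1, 0), (-2, 0), (-3, 0)]
Fold 1: move[0]->R => RLDLL INVALID (collision), skipped
Fold 2: move[4]->R => ULDLR INVALID (collision), skipped
Fold 3: move[1]->U => UUDLL INVALID (collision), skipped
Fold 4: move[1]->R => URDLL INVALID (collision), skipped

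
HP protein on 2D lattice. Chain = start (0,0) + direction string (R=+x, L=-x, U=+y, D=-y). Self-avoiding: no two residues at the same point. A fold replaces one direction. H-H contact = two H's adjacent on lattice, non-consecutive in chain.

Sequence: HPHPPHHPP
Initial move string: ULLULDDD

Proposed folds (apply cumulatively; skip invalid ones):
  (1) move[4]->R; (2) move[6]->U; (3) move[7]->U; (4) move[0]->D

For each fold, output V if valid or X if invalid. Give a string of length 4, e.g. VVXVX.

Answer: XXXV

Derivation:
Initial: ULLULDDD -> [(0, 0), (0, 1), (-1, 1), (-2, 1), (-2, 2), (-3, 2), (-3, 1), (-3, 0), (-3, -1)]
Fold 1: move[4]->R => ULLURDDD INVALID (collision), skipped
Fold 2: move[6]->U => ULLULDUD INVALID (collision), skipped
Fold 3: move[7]->U => ULLULDDU INVALID (collision), skipped
Fold 4: move[0]->D => DLLULDDD VALID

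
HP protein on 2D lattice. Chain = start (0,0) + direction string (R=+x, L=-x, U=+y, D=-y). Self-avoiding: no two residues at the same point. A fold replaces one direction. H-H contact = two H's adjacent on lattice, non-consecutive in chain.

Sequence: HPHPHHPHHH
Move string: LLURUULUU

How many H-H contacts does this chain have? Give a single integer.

Positions: [(0, 0), (-1, 0), (-2, 0), (-2, 1), (-1, 1), (-1, 2), (-1, 3), (-2, 3), (-2, 4), (-2, 5)]
No H-H contacts found.

Answer: 0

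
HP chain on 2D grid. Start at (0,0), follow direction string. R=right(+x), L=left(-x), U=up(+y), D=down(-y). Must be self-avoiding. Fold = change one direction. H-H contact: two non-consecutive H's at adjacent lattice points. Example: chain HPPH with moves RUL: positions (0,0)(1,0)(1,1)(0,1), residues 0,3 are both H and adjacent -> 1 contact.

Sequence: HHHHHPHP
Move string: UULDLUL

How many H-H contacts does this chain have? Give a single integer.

Answer: 2

Derivation:
Positions: [(0, 0), (0, 1), (0, 2), (-1, 2), (-1, 1), (-2, 1), (-2, 2), (-3, 2)]
H-H contact: residue 1 @(0,1) - residue 4 @(-1, 1)
H-H contact: residue 3 @(-1,2) - residue 6 @(-2, 2)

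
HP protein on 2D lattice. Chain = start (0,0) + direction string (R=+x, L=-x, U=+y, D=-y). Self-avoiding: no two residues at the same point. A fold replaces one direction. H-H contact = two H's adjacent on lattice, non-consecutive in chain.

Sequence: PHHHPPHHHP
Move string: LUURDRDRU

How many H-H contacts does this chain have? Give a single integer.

Positions: [(0, 0), (-1, 0), (-1, 1), (-1, 2), (0, 2), (0, 1), (1, 1), (1, 0), (2, 0), (2, 1)]
No H-H contacts found.

Answer: 0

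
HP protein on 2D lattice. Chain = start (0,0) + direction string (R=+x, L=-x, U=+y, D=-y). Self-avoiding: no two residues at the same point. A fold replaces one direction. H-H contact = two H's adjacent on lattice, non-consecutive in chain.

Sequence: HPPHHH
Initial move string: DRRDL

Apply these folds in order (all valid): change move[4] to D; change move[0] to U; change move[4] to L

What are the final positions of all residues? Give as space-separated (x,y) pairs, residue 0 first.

Answer: (0,0) (0,1) (1,1) (2,1) (2,0) (1,0)

Derivation:
Initial moves: DRRDL
Fold: move[4]->D => DRRDD (positions: [(0, 0), (0, -1), (1, -1), (2, -1), (2, -2), (2, -3)])
Fold: move[0]->U => URRDD (positions: [(0, 0), (0, 1), (1, 1), (2, 1), (2, 0), (2, -1)])
Fold: move[4]->L => URRDL (positions: [(0, 0), (0, 1), (1, 1), (2, 1), (2, 0), (1, 0)])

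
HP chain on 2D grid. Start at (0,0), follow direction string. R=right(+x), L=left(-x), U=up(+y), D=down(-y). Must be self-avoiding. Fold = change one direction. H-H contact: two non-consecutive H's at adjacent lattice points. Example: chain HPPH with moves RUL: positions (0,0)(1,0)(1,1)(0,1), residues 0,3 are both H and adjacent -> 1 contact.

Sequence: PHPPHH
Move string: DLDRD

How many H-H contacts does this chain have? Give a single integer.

Positions: [(0, 0), (0, -1), (-1, -1), (-1, -2), (0, -2), (0, -3)]
H-H contact: residue 1 @(0,-1) - residue 4 @(0, -2)

Answer: 1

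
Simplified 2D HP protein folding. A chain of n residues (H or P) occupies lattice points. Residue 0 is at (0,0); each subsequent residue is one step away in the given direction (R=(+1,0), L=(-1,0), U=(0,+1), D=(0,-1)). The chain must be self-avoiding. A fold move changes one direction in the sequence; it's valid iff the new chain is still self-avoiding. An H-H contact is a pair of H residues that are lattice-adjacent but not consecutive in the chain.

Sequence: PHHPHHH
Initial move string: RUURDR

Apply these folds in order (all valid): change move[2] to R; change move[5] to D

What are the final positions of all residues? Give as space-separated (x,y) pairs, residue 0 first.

Answer: (0,0) (1,0) (1,1) (2,1) (3,1) (3,0) (3,-1)

Derivation:
Initial moves: RUURDR
Fold: move[2]->R => RURRDR (positions: [(0, 0), (1, 0), (1, 1), (2, 1), (3, 1), (3, 0), (4, 0)])
Fold: move[5]->D => RURRDD (positions: [(0, 0), (1, 0), (1, 1), (2, 1), (3, 1), (3, 0), (3, -1)])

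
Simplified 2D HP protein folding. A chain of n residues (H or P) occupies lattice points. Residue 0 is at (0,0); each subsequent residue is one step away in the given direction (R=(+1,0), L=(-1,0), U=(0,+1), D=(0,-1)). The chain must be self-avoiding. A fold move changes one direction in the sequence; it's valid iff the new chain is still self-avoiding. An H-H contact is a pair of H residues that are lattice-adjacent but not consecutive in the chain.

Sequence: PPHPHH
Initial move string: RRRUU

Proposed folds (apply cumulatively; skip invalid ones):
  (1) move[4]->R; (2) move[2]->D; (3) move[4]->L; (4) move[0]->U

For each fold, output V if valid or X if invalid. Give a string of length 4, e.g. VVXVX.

Answer: VXVV

Derivation:
Initial: RRRUU -> [(0, 0), (1, 0), (2, 0), (3, 0), (3, 1), (3, 2)]
Fold 1: move[4]->R => RRRUR VALID
Fold 2: move[2]->D => RRDUR INVALID (collision), skipped
Fold 3: move[4]->L => RRRUL VALID
Fold 4: move[0]->U => URRUL VALID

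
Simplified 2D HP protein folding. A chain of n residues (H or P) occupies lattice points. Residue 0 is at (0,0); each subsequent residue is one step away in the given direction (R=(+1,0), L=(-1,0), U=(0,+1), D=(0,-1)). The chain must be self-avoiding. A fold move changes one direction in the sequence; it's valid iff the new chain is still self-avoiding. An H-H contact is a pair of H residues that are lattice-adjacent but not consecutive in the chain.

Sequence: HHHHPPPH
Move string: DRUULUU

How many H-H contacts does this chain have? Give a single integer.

Answer: 1

Derivation:
Positions: [(0, 0), (0, -1), (1, -1), (1, 0), (1, 1), (0, 1), (0, 2), (0, 3)]
H-H contact: residue 0 @(0,0) - residue 3 @(1, 0)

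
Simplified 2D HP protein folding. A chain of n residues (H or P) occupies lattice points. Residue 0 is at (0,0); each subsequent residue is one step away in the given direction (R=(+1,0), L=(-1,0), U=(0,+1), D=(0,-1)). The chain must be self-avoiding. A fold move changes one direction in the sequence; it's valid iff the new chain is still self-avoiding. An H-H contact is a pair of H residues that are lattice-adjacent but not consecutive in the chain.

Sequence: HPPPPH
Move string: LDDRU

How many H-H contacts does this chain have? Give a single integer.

Positions: [(0, 0), (-1, 0), (-1, -1), (-1, -2), (0, -2), (0, -1)]
H-H contact: residue 0 @(0,0) - residue 5 @(0, -1)

Answer: 1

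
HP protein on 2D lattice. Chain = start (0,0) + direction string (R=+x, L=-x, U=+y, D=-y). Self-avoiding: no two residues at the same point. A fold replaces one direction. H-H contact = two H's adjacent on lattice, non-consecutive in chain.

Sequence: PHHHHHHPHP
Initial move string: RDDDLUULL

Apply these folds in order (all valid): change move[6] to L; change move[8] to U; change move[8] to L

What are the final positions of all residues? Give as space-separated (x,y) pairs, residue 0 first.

Initial moves: RDDDLUULL
Fold: move[6]->L => RDDDLULLL (positions: [(0, 0), (1, 0), (1, -1), (1, -2), (1, -3), (0, -3), (0, -2), (-1, -2), (-2, -2), (-3, -2)])
Fold: move[8]->U => RDDDLULLU (positions: [(0, 0), (1, 0), (1, -1), (1, -2), (1, -3), (0, -3), (0, -2), (-1, -2), (-2, -2), (-2, -1)])
Fold: move[8]->L => RDDDLULLL (positions: [(0, 0), (1, 0), (1, -1), (1, -2), (1, -3), (0, -3), (0, -2), (-1, -2), (-2, -2), (-3, -2)])

Answer: (0,0) (1,0) (1,-1) (1,-2) (1,-3) (0,-3) (0,-2) (-1,-2) (-2,-2) (-3,-2)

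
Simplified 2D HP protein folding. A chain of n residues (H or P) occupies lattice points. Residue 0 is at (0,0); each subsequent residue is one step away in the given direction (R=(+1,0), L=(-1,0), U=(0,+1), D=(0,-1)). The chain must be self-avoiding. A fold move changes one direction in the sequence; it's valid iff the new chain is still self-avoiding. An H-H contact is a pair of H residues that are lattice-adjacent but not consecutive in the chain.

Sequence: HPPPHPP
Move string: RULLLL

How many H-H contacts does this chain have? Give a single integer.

Positions: [(0, 0), (1, 0), (1, 1), (0, 1), (-1, 1), (-2, 1), (-3, 1)]
No H-H contacts found.

Answer: 0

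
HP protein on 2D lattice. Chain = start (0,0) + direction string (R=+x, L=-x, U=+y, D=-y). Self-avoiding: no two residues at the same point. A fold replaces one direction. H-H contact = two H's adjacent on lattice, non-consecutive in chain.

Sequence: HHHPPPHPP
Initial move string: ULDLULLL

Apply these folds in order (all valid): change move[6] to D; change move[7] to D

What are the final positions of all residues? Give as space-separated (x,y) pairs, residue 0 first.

Initial moves: ULDLULLL
Fold: move[6]->D => ULDLULDL (positions: [(0, 0), (0, 1), (-1, 1), (-1, 0), (-2, 0), (-2, 1), (-3, 1), (-3, 0), (-4, 0)])
Fold: move[7]->D => ULDLULDD (positions: [(0, 0), (0, 1), (-1, 1), (-1, 0), (-2, 0), (-2, 1), (-3, 1), (-3, 0), (-3, -1)])

Answer: (0,0) (0,1) (-1,1) (-1,0) (-2,0) (-2,1) (-3,1) (-3,0) (-3,-1)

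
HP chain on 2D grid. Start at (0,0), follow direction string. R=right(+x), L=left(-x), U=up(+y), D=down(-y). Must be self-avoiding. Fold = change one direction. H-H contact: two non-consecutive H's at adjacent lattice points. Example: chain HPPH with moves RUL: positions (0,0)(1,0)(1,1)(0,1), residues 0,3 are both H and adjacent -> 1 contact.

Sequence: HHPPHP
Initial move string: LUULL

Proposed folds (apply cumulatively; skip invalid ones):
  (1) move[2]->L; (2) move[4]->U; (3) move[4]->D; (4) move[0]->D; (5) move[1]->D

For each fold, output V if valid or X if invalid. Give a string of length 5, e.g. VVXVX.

Answer: VVVXV

Derivation:
Initial: LUULL -> [(0, 0), (-1, 0), (-1, 1), (-1, 2), (-2, 2), (-3, 2)]
Fold 1: move[2]->L => LULLL VALID
Fold 2: move[4]->U => LULLU VALID
Fold 3: move[4]->D => LULLD VALID
Fold 4: move[0]->D => DULLD INVALID (collision), skipped
Fold 5: move[1]->D => LDLLD VALID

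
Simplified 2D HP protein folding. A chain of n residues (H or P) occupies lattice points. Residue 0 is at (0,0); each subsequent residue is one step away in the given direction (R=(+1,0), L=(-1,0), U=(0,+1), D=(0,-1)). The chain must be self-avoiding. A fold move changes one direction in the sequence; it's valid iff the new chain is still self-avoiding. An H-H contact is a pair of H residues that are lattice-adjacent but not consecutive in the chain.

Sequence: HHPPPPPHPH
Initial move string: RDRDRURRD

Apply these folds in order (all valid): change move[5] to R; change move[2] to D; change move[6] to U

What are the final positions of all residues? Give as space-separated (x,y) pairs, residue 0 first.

Initial moves: RDRDRURRD
Fold: move[5]->R => RDRDRRRRD (positions: [(0, 0), (1, 0), (1, -1), (2, -1), (2, -2), (3, -2), (4, -2), (5, -2), (6, -2), (6, -3)])
Fold: move[2]->D => RDDDRRRRD (positions: [(0, 0), (1, 0), (1, -1), (1, -2), (1, -3), (2, -3), (3, -3), (4, -3), (5, -3), (5, -4)])
Fold: move[6]->U => RDDDRRURD (positions: [(0, 0), (1, 0), (1, -1), (1, -2), (1, -3), (2, -3), (3, -3), (3, -2), (4, -2), (4, -3)])

Answer: (0,0) (1,0) (1,-1) (1,-2) (1,-3) (2,-3) (3,-3) (3,-2) (4,-2) (4,-3)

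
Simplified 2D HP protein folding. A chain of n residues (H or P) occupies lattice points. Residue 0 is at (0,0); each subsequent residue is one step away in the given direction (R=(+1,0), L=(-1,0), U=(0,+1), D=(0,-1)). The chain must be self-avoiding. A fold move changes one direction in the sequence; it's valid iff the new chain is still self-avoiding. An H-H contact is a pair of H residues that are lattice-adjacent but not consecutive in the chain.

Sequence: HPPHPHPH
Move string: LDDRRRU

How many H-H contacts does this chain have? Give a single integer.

Positions: [(0, 0), (-1, 0), (-1, -1), (-1, -2), (0, -2), (1, -2), (2, -2), (2, -1)]
No H-H contacts found.

Answer: 0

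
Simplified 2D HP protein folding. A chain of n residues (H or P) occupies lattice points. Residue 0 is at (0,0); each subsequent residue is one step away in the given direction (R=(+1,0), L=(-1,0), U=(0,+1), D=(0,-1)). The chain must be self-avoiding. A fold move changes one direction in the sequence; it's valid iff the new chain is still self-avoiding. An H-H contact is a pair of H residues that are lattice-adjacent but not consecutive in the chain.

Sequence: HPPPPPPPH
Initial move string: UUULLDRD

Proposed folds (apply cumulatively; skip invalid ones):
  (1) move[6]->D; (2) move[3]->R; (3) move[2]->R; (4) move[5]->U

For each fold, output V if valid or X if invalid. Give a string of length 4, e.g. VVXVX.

Initial: UUULLDRD -> [(0, 0), (0, 1), (0, 2), (0, 3), (-1, 3), (-2, 3), (-2, 2), (-1, 2), (-1, 1)]
Fold 1: move[6]->D => UUULLDDD VALID
Fold 2: move[3]->R => UUURLDDD INVALID (collision), skipped
Fold 3: move[2]->R => UURLLDDD INVALID (collision), skipped
Fold 4: move[5]->U => UUULLUDD INVALID (collision), skipped

Answer: VXXX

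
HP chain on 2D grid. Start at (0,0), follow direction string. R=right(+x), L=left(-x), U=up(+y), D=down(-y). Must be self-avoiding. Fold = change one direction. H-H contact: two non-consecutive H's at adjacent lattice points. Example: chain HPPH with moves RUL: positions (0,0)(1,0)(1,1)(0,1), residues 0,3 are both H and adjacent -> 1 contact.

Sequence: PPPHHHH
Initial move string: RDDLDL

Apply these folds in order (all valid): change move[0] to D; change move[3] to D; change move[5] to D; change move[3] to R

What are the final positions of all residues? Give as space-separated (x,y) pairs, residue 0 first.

Answer: (0,0) (0,-1) (0,-2) (0,-3) (1,-3) (1,-4) (1,-5)

Derivation:
Initial moves: RDDLDL
Fold: move[0]->D => DDDLDL (positions: [(0, 0), (0, -1), (0, -2), (0, -3), (-1, -3), (-1, -4), (-2, -4)])
Fold: move[3]->D => DDDDDL (positions: [(0, 0), (0, -1), (0, -2), (0, -3), (0, -4), (0, -5), (-1, -5)])
Fold: move[5]->D => DDDDDD (positions: [(0, 0), (0, -1), (0, -2), (0, -3), (0, -4), (0, -5), (0, -6)])
Fold: move[3]->R => DDDRDD (positions: [(0, 0), (0, -1), (0, -2), (0, -3), (1, -3), (1, -4), (1, -5)])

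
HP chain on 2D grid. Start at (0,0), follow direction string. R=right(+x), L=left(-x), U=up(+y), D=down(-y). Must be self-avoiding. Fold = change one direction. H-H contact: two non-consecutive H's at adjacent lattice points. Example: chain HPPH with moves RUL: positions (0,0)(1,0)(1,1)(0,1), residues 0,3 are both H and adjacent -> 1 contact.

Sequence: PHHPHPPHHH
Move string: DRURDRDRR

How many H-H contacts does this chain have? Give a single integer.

Positions: [(0, 0), (0, -1), (1, -1), (1, 0), (2, 0), (2, -1), (3, -1), (3, -2), (4, -2), (5, -2)]
No H-H contacts found.

Answer: 0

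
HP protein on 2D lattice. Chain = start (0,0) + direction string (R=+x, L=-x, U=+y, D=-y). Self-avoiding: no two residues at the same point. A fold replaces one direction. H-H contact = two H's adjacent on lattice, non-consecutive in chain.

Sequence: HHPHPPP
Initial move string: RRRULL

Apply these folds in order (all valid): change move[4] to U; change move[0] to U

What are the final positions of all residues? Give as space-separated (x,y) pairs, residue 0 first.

Answer: (0,0) (0,1) (1,1) (2,1) (2,2) (2,3) (1,3)

Derivation:
Initial moves: RRRULL
Fold: move[4]->U => RRRUUL (positions: [(0, 0), (1, 0), (2, 0), (3, 0), (3, 1), (3, 2), (2, 2)])
Fold: move[0]->U => URRUUL (positions: [(0, 0), (0, 1), (1, 1), (2, 1), (2, 2), (2, 3), (1, 3)])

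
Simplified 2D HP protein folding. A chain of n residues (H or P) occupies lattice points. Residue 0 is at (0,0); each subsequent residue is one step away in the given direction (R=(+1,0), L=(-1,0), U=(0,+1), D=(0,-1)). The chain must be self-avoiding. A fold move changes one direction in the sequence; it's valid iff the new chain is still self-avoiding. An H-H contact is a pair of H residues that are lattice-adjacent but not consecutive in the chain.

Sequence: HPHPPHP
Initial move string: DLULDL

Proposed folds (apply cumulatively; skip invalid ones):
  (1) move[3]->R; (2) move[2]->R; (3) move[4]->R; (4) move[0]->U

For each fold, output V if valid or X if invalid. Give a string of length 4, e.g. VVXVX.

Answer: XXXV

Derivation:
Initial: DLULDL -> [(0, 0), (0, -1), (-1, -1), (-1, 0), (-2, 0), (-2, -1), (-3, -1)]
Fold 1: move[3]->R => DLURDL INVALID (collision), skipped
Fold 2: move[2]->R => DLRLDL INVALID (collision), skipped
Fold 3: move[4]->R => DLULRL INVALID (collision), skipped
Fold 4: move[0]->U => ULULDL VALID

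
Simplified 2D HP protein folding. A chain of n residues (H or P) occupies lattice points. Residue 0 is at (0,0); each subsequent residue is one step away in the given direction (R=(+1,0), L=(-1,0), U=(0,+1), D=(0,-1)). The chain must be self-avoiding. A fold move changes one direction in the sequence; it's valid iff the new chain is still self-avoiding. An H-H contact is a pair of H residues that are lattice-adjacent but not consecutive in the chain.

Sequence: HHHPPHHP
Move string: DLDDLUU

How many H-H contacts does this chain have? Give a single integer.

Positions: [(0, 0), (0, -1), (-1, -1), (-1, -2), (-1, -3), (-2, -3), (-2, -2), (-2, -1)]
No H-H contacts found.

Answer: 0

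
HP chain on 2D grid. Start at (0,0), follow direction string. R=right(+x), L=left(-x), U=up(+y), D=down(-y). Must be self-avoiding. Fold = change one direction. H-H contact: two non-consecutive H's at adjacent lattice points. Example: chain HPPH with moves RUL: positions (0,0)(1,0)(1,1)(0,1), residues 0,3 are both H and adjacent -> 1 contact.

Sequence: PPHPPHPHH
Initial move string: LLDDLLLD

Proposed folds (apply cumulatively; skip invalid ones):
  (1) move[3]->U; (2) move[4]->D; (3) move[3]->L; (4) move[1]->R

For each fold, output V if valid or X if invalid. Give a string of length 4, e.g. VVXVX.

Answer: XVVX

Derivation:
Initial: LLDDLLLD -> [(0, 0), (-1, 0), (-2, 0), (-2, -1), (-2, -2), (-3, -2), (-4, -2), (-5, -2), (-5, -3)]
Fold 1: move[3]->U => LLDULLLD INVALID (collision), skipped
Fold 2: move[4]->D => LLDDDLLD VALID
Fold 3: move[3]->L => LLDLDLLD VALID
Fold 4: move[1]->R => LRDLDLLD INVALID (collision), skipped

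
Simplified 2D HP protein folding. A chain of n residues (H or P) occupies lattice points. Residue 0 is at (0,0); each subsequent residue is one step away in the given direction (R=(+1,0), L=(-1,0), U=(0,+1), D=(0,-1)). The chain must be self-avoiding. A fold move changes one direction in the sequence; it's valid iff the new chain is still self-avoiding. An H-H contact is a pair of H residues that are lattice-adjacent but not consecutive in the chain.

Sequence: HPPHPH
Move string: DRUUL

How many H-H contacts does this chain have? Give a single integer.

Positions: [(0, 0), (0, -1), (1, -1), (1, 0), (1, 1), (0, 1)]
H-H contact: residue 0 @(0,0) - residue 3 @(1, 0)
H-H contact: residue 0 @(0,0) - residue 5 @(0, 1)

Answer: 2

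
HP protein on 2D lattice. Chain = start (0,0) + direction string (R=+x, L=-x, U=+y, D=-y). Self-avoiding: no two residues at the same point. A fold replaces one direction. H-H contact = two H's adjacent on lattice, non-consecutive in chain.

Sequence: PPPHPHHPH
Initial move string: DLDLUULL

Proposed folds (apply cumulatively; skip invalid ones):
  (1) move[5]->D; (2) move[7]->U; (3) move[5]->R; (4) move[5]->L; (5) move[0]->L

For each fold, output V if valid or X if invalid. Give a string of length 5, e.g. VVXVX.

Initial: DLDLUULL -> [(0, 0), (0, -1), (-1, -1), (-1, -2), (-2, -2), (-2, -1), (-2, 0), (-3, 0), (-4, 0)]
Fold 1: move[5]->D => DLDLUDLL INVALID (collision), skipped
Fold 2: move[7]->U => DLDLUULU VALID
Fold 3: move[5]->R => DLDLURLU INVALID (collision), skipped
Fold 4: move[5]->L => DLDLULLU VALID
Fold 5: move[0]->L => LLDLULLU VALID

Answer: XVXVV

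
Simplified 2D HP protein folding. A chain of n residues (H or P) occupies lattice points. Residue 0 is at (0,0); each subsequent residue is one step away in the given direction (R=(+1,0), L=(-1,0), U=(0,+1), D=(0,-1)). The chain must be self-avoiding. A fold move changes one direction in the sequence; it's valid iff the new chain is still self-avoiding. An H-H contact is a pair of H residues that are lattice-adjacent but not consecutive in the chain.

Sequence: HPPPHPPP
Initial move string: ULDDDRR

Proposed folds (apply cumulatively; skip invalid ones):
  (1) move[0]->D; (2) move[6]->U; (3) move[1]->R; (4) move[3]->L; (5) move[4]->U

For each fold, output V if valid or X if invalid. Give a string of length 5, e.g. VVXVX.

Initial: ULDDDRR -> [(0, 0), (0, 1), (-1, 1), (-1, 0), (-1, -1), (-1, -2), (0, -2), (1, -2)]
Fold 1: move[0]->D => DLDDDRR VALID
Fold 2: move[6]->U => DLDDDRU VALID
Fold 3: move[1]->R => DRDDDRU VALID
Fold 4: move[3]->L => DRDLDRU INVALID (collision), skipped
Fold 5: move[4]->U => DRDDURU INVALID (collision), skipped

Answer: VVVXX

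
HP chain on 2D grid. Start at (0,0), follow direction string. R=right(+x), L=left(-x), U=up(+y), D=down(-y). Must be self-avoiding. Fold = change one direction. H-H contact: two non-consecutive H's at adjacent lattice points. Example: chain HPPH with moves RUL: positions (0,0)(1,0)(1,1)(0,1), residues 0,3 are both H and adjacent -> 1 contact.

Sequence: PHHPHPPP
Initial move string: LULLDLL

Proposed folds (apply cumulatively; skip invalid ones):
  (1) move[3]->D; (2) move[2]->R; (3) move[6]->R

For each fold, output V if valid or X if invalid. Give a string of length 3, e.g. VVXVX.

Initial: LULLDLL -> [(0, 0), (-1, 0), (-1, 1), (-2, 1), (-3, 1), (-3, 0), (-4, 0), (-5, 0)]
Fold 1: move[3]->D => LULDDLL VALID
Fold 2: move[2]->R => LURDDLL INVALID (collision), skipped
Fold 3: move[6]->R => LULDDLR INVALID (collision), skipped

Answer: VXX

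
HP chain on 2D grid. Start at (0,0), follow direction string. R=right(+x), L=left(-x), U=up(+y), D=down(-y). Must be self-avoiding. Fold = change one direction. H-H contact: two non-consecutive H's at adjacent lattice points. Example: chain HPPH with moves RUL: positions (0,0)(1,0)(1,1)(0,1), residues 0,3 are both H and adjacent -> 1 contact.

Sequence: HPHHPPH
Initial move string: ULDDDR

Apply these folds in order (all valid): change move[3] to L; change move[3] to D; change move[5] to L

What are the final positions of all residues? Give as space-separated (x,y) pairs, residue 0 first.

Answer: (0,0) (0,1) (-1,1) (-1,0) (-1,-1) (-1,-2) (-2,-2)

Derivation:
Initial moves: ULDDDR
Fold: move[3]->L => ULDLDR (positions: [(0, 0), (0, 1), (-1, 1), (-1, 0), (-2, 0), (-2, -1), (-1, -1)])
Fold: move[3]->D => ULDDDR (positions: [(0, 0), (0, 1), (-1, 1), (-1, 0), (-1, -1), (-1, -2), (0, -2)])
Fold: move[5]->L => ULDDDL (positions: [(0, 0), (0, 1), (-1, 1), (-1, 0), (-1, -1), (-1, -2), (-2, -2)])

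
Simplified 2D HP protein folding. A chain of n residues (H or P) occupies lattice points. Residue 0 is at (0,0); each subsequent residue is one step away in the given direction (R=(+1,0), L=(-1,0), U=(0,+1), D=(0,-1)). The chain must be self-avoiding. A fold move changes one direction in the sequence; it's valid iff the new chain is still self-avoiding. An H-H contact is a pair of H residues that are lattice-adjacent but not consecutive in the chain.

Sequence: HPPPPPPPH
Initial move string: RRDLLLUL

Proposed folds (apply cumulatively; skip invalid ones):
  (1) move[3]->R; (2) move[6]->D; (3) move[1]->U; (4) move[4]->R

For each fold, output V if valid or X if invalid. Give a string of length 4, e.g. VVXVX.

Initial: RRDLLLUL -> [(0, 0), (1, 0), (2, 0), (2, -1), (1, -1), (0, -1), (-1, -1), (-1, 0), (-2, 0)]
Fold 1: move[3]->R => RRDRLLUL INVALID (collision), skipped
Fold 2: move[6]->D => RRDLLLDL VALID
Fold 3: move[1]->U => RUDLLLDL INVALID (collision), skipped
Fold 4: move[4]->R => RRDLRLDL INVALID (collision), skipped

Answer: XVXX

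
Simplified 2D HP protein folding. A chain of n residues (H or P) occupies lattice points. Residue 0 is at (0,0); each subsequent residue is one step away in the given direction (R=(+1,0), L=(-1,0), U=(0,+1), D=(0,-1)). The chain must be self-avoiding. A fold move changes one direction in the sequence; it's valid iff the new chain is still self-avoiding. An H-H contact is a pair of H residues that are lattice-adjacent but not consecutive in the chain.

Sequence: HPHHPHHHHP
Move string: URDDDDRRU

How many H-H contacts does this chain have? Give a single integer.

Positions: [(0, 0), (0, 1), (1, 1), (1, 0), (1, -1), (1, -2), (1, -3), (2, -3), (3, -3), (3, -2)]
H-H contact: residue 0 @(0,0) - residue 3 @(1, 0)

Answer: 1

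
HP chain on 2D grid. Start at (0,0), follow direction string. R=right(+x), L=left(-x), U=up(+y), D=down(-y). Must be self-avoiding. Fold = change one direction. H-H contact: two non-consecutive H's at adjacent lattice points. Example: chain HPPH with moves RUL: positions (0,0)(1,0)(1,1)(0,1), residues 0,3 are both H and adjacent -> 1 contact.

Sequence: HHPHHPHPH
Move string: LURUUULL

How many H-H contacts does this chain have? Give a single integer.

Positions: [(0, 0), (-1, 0), (-1, 1), (0, 1), (0, 2), (0, 3), (0, 4), (-1, 4), (-2, 4)]
H-H contact: residue 0 @(0,0) - residue 3 @(0, 1)

Answer: 1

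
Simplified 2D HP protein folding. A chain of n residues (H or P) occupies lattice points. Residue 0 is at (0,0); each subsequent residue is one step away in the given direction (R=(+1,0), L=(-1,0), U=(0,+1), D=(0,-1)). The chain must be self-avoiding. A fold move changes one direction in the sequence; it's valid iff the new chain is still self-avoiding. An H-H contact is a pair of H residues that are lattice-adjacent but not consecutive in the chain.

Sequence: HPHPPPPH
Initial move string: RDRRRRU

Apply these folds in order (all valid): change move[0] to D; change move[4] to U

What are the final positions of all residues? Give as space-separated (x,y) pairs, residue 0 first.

Initial moves: RDRRRRU
Fold: move[0]->D => DDRRRRU (positions: [(0, 0), (0, -1), (0, -2), (1, -2), (2, -2), (3, -2), (4, -2), (4, -1)])
Fold: move[4]->U => DDRRURU (positions: [(0, 0), (0, -1), (0, -2), (1, -2), (2, -2), (2, -1), (3, -1), (3, 0)])

Answer: (0,0) (0,-1) (0,-2) (1,-2) (2,-2) (2,-1) (3,-1) (3,0)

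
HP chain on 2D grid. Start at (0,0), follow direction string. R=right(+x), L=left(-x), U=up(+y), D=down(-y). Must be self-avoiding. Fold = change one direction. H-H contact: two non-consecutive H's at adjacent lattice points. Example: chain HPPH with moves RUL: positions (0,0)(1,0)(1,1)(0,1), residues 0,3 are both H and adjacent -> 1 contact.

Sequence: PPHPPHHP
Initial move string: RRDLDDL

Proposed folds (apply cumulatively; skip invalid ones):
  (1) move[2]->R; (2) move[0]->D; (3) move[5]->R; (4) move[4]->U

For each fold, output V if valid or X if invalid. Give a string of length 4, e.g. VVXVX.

Initial: RRDLDDL -> [(0, 0), (1, 0), (2, 0), (2, -1), (1, -1), (1, -2), (1, -3), (0, -3)]
Fold 1: move[2]->R => RRRLDDL INVALID (collision), skipped
Fold 2: move[0]->D => DRDLDDL VALID
Fold 3: move[5]->R => DRDLDRL INVALID (collision), skipped
Fold 4: move[4]->U => DRDLUDL INVALID (collision), skipped

Answer: XVXX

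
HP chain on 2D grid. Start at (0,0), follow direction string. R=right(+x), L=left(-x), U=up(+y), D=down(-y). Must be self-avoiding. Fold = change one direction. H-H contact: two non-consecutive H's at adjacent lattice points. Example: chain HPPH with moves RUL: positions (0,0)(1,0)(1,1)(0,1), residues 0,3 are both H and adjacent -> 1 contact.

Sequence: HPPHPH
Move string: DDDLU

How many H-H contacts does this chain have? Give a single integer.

Answer: 0

Derivation:
Positions: [(0, 0), (0, -1), (0, -2), (0, -3), (-1, -3), (-1, -2)]
No H-H contacts found.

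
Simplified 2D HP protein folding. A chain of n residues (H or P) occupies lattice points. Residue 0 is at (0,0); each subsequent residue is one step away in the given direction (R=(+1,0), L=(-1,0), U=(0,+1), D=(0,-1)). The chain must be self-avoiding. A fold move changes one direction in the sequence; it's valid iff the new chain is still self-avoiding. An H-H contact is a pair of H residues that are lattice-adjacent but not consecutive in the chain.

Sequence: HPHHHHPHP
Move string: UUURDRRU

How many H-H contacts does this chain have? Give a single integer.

Answer: 1

Derivation:
Positions: [(0, 0), (0, 1), (0, 2), (0, 3), (1, 3), (1, 2), (2, 2), (3, 2), (3, 3)]
H-H contact: residue 2 @(0,2) - residue 5 @(1, 2)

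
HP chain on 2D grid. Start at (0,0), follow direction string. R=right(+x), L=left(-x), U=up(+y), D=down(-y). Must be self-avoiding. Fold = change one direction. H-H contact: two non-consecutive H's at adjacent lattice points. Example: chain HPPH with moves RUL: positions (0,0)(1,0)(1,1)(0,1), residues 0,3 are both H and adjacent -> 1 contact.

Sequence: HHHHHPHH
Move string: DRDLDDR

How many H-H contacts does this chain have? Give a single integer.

Answer: 1

Derivation:
Positions: [(0, 0), (0, -1), (1, -1), (1, -2), (0, -2), (0, -3), (0, -4), (1, -4)]
H-H contact: residue 1 @(0,-1) - residue 4 @(0, -2)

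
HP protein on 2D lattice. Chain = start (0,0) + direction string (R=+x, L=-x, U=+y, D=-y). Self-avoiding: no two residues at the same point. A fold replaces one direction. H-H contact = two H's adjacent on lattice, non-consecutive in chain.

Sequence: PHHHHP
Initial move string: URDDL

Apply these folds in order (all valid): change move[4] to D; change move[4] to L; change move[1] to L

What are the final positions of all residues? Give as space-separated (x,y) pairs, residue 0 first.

Initial moves: URDDL
Fold: move[4]->D => URDDD (positions: [(0, 0), (0, 1), (1, 1), (1, 0), (1, -1), (1, -2)])
Fold: move[4]->L => URDDL (positions: [(0, 0), (0, 1), (1, 1), (1, 0), (1, -1), (0, -1)])
Fold: move[1]->L => ULDDL (positions: [(0, 0), (0, 1), (-1, 1), (-1, 0), (-1, -1), (-2, -1)])

Answer: (0,0) (0,1) (-1,1) (-1,0) (-1,-1) (-2,-1)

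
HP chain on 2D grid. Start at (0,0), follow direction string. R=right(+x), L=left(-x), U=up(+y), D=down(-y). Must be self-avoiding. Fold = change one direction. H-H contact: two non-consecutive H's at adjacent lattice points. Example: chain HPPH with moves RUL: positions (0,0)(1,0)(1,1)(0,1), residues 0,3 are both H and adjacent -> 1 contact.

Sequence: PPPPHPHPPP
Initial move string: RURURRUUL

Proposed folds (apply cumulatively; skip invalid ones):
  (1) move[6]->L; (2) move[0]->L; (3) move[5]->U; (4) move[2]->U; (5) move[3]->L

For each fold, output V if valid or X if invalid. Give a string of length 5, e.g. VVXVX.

Initial: RURURRUUL -> [(0, 0), (1, 0), (1, 1), (2, 1), (2, 2), (3, 2), (4, 2), (4, 3), (4, 4), (3, 4)]
Fold 1: move[6]->L => RURURRLUL INVALID (collision), skipped
Fold 2: move[0]->L => LURURRUUL VALID
Fold 3: move[5]->U => LURURUUUL VALID
Fold 4: move[2]->U => LUUURUUUL VALID
Fold 5: move[3]->L => LUULRUUUL INVALID (collision), skipped

Answer: XVVVX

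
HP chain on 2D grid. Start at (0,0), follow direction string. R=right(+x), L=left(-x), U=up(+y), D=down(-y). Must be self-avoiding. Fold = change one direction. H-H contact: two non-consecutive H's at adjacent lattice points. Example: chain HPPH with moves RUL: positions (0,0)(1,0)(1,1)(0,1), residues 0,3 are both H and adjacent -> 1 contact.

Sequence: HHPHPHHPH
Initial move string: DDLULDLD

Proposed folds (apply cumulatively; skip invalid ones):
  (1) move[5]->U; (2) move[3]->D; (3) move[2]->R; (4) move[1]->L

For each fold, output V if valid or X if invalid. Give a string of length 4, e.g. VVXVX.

Answer: VVXV

Derivation:
Initial: DDLULDLD -> [(0, 0), (0, -1), (0, -2), (-1, -2), (-1, -1), (-2, -1), (-2, -2), (-3, -2), (-3, -3)]
Fold 1: move[5]->U => DDLULULD VALID
Fold 2: move[3]->D => DDLDLULD VALID
Fold 3: move[2]->R => DDRDLULD INVALID (collision), skipped
Fold 4: move[1]->L => DLLDLULD VALID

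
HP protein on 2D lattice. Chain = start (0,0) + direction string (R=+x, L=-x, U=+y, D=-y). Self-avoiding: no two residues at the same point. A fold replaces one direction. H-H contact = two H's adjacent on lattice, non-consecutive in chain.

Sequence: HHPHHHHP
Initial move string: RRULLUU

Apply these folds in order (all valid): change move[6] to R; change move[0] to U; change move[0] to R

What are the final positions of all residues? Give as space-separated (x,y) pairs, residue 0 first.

Initial moves: RRULLUU
Fold: move[6]->R => RRULLUR (positions: [(0, 0), (1, 0), (2, 0), (2, 1), (1, 1), (0, 1), (0, 2), (1, 2)])
Fold: move[0]->U => URULLUR (positions: [(0, 0), (0, 1), (1, 1), (1, 2), (0, 2), (-1, 2), (-1, 3), (0, 3)])
Fold: move[0]->R => RRULLUR (positions: [(0, 0), (1, 0), (2, 0), (2, 1), (1, 1), (0, 1), (0, 2), (1, 2)])

Answer: (0,0) (1,0) (2,0) (2,1) (1,1) (0,1) (0,2) (1,2)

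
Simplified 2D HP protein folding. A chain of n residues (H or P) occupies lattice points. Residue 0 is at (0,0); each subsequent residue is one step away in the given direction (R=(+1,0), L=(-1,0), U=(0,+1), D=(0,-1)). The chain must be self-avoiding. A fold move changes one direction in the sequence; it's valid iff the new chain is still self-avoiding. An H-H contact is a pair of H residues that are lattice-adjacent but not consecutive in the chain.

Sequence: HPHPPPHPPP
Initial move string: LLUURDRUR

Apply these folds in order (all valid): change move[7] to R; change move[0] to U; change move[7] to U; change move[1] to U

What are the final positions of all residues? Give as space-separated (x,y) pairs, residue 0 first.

Initial moves: LLUURDRUR
Fold: move[7]->R => LLUURDRRR (positions: [(0, 0), (-1, 0), (-2, 0), (-2, 1), (-2, 2), (-1, 2), (-1, 1), (0, 1), (1, 1), (2, 1)])
Fold: move[0]->U => ULUURDRRR (positions: [(0, 0), (0, 1), (-1, 1), (-1, 2), (-1, 3), (0, 3), (0, 2), (1, 2), (2, 2), (3, 2)])
Fold: move[7]->U => ULUURDRUR (positions: [(0, 0), (0, 1), (-1, 1), (-1, 2), (-1, 3), (0, 3), (0, 2), (1, 2), (1, 3), (2, 3)])
Fold: move[1]->U => UUUURDRUR (positions: [(0, 0), (0, 1), (0, 2), (0, 3), (0, 4), (1, 4), (1, 3), (2, 3), (2, 4), (3, 4)])

Answer: (0,0) (0,1) (0,2) (0,3) (0,4) (1,4) (1,3) (2,3) (2,4) (3,4)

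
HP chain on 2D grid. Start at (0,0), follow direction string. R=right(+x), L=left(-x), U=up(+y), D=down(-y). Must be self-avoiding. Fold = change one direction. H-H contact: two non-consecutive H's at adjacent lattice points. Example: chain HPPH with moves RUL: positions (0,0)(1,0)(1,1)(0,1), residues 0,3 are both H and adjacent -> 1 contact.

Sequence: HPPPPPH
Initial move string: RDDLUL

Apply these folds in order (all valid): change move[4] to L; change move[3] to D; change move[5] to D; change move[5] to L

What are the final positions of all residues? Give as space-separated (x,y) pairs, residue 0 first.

Initial moves: RDDLUL
Fold: move[4]->L => RDDLLL (positions: [(0, 0), (1, 0), (1, -1), (1, -2), (0, -2), (-1, -2), (-2, -2)])
Fold: move[3]->D => RDDDLL (positions: [(0, 0), (1, 0), (1, -1), (1, -2), (1, -3), (0, -3), (-1, -3)])
Fold: move[5]->D => RDDDLD (positions: [(0, 0), (1, 0), (1, -1), (1, -2), (1, -3), (0, -3), (0, -4)])
Fold: move[5]->L => RDDDLL (positions: [(0, 0), (1, 0), (1, -1), (1, -2), (1, -3), (0, -3), (-1, -3)])

Answer: (0,0) (1,0) (1,-1) (1,-2) (1,-3) (0,-3) (-1,-3)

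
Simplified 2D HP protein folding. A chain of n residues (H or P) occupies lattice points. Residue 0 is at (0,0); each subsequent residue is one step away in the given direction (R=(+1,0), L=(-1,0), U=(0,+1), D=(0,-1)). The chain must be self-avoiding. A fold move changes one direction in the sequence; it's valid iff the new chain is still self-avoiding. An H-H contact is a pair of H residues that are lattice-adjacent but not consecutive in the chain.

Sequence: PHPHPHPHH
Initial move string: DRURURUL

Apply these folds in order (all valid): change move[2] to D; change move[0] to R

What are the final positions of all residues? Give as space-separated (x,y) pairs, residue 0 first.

Initial moves: DRURURUL
Fold: move[2]->D => DRDRURUL (positions: [(0, 0), (0, -1), (1, -1), (1, -2), (2, -2), (2, -1), (3, -1), (3, 0), (2, 0)])
Fold: move[0]->R => RRDRURUL (positions: [(0, 0), (1, 0), (2, 0), (2, -1), (3, -1), (3, 0), (4, 0), (4, 1), (3, 1)])

Answer: (0,0) (1,0) (2,0) (2,-1) (3,-1) (3,0) (4,0) (4,1) (3,1)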